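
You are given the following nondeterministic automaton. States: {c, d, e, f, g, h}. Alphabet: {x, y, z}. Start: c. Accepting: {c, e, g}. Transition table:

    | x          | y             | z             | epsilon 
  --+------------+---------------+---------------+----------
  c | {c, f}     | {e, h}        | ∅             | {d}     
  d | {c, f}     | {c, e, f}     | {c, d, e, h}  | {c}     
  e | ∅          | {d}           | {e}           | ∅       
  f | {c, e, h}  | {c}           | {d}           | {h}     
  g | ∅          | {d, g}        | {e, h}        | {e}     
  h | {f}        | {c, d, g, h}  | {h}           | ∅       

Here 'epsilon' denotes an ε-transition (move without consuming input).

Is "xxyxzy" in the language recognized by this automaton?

Start: ε-closure({c}) = {c, d}.
Read 'x': c→{c, f}, d→{c, f}; union {c, f}; ε-closure = {c, d, f, h}.
Read 'x': c→{c, f}, d→{c, f}, f→{c, e, h}, h→{f}; union {c, e, f, h}; ε-closure = {c, d, e, f, h}.
Read 'y': c→{e, h}, d→{c, e, f}, e→{d}, f→{c}, h→{c, d, g, h}; now {c, d, e, f, g, h}.
Read 'x': c→{c, f}, d→{c, f}, e→∅, f→{c, e, h}, g→∅, h→{f}; union {c, e, f, h}; ε-closure = {c, d, e, f, h}.
Read 'z': c→∅, d→{c, d, e, h}, e→{e}, f→{d}, h→{h}; now {c, d, e, h}.
Read 'y': c→{e, h}, d→{c, e, f}, e→{d}, h→{c, d, g, h}; now {c, d, e, f, g, h}.
The final set {c, d, e, f, g, h} contains the accepting states c, e, g.

Yes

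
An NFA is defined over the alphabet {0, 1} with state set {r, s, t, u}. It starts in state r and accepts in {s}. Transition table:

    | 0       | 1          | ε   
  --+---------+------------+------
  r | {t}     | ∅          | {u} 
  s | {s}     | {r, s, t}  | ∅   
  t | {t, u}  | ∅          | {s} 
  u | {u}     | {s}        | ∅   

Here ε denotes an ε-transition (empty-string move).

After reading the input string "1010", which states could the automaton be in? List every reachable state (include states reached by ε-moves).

Start: ε-closure({r}) = {r, u}.
Read '1': {r, u} → {s}.
Read '0': {s} → {s}.
Read '1': {s} → {r, s, t, u}.
Read '0': {r, s, t, u} → {s, t, u}.

{s, t, u}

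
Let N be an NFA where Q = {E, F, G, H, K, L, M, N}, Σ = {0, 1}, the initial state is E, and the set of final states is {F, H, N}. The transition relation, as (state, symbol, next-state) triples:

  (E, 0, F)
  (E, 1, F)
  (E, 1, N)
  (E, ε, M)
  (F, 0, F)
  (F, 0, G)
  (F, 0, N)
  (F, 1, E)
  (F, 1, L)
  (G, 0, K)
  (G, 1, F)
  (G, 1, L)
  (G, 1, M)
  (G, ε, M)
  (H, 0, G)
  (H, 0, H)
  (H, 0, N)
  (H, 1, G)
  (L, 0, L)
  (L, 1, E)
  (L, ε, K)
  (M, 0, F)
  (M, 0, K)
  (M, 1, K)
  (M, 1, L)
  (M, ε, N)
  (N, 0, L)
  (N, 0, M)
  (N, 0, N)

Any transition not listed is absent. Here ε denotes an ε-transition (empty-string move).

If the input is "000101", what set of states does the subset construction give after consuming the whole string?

{E, F, K, L, M, N}

Start: ε-closure({E}) = {E, M, N}.
Read '0': E→{F}, M→{F, K}, N→{L, M, N}; now {F, K, L, M, N}.
Read '0': F→{F, G, N}, K→∅, L→{L}, M→{F, K}, N→{L, M, N}; now {F, G, K, L, M, N}.
Read '0': F→{F, G, N}, G→{K}, K→∅, L→{L}, M→{F, K}, N→{L, M, N}; now {F, G, K, L, M, N}.
Read '1': F→{E, L}, G→{F, L, M}, K→∅, L→{E}, M→{K, L}, N→∅; union {E, F, K, L, M}; ε-closure = {E, F, K, L, M, N}.
Read '0': E→{F}, F→{F, G, N}, K→∅, L→{L}, M→{F, K}, N→{L, M, N}; now {F, G, K, L, M, N}.
Read '1': F→{E, L}, G→{F, L, M}, K→∅, L→{E}, M→{K, L}, N→∅; union {E, F, K, L, M}; ε-closure = {E, F, K, L, M, N}.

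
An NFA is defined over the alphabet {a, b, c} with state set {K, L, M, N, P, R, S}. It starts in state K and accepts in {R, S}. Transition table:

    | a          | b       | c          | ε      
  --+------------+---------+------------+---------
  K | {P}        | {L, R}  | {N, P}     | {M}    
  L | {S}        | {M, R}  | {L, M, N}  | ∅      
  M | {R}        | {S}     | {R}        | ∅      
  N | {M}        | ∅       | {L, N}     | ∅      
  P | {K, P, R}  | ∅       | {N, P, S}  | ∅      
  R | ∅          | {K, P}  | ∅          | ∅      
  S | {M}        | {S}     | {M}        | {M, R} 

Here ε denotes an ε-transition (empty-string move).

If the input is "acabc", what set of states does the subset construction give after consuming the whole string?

Start: ε-closure({K}) = {K, M}.
Read 'a': K→{P}, M→{R}; now {P, R}.
Read 'c': P→{N, P, S}, R→∅; union {N, P, S}; ε-closure = {M, N, P, R, S}.
Read 'a': M→{R}, N→{M}, P→{K, P, R}, R→∅, S→{M}; now {K, M, P, R}.
Read 'b': K→{L, R}, M→{S}, P→∅, R→{K, P}; union {K, L, P, R, S}; ε-closure = {K, L, M, P, R, S}.
Read 'c': K→{N, P}, L→{L, M, N}, M→{R}, P→{N, P, S}, R→∅, S→{M}; now {L, M, N, P, R, S}.

{L, M, N, P, R, S}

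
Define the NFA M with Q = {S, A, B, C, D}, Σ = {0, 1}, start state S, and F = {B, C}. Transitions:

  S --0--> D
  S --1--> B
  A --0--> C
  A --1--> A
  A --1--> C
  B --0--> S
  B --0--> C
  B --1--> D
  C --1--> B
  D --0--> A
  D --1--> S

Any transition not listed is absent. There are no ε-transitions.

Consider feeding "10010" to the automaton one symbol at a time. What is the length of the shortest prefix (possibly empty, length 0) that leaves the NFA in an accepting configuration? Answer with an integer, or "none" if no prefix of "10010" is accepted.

Start in {S}.
Read '1': S→{B}; now {B}.
None of the earlier sets intersect F, but {B} does.

1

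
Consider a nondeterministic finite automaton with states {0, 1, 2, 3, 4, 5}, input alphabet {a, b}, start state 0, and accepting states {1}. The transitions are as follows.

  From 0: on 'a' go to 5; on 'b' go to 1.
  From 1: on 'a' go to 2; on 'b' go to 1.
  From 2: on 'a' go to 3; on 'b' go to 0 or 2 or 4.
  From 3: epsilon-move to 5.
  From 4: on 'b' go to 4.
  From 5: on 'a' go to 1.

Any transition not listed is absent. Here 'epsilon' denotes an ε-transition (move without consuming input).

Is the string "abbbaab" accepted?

Start in {0}.
Read 'a': 0→{5}; now {5}.
Read 'b': 5→∅; now ∅.
The set is empty and remains empty for the remaining 5 symbols.
The final set ∅ contains no accepting state.

No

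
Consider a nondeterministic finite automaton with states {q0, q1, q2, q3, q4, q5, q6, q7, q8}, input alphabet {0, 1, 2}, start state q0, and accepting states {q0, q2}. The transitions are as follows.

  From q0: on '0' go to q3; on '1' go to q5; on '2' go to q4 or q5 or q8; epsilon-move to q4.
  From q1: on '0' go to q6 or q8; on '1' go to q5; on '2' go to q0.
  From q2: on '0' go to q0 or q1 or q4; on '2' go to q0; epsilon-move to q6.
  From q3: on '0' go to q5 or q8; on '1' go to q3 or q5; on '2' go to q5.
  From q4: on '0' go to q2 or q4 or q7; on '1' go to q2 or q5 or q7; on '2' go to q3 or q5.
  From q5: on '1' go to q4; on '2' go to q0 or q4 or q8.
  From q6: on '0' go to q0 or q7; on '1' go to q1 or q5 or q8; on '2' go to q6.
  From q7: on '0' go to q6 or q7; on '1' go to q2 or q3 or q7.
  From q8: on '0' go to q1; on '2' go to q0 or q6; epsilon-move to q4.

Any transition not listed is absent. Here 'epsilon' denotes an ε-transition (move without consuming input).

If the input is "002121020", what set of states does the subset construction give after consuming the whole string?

{q0, q1, q2, q3, q4, q5, q6, q7, q8}

Start: ε-closure({q0}) = {q0, q4}.
Read '0': q0→{q3}, q4→{q2, q4, q7}; union {q2, q3, q4, q7}; ε-closure = {q2, q3, q4, q6, q7}.
Read '0': q2→{q0, q1, q4}, q3→{q5, q8}, q4→{q2, q4, q7}, q6→{q0, q7}, q7→{q6, q7}; now {q0, q1, q2, q4, q5, q6, q7, q8}.
Read '2': q0→{q4, q5, q8}, q1→{q0}, q2→{q0}, q4→{q3, q5}, q5→{q0, q4, q8}, q6→{q6}, q7→∅, q8→{q0, q6}; now {q0, q3, q4, q5, q6, q8}.
Read '1': q0→{q5}, q3→{q3, q5}, q4→{q2, q5, q7}, q5→{q4}, q6→{q1, q5, q8}, q8→∅; union {q1, q2, q3, q4, q5, q7, q8}; ε-closure = {q1, q2, q3, q4, q5, q6, q7, q8}.
Read '2': q1→{q0}, q2→{q0}, q3→{q5}, q4→{q3, q5}, q5→{q0, q4, q8}, q6→{q6}, q7→∅, q8→{q0, q6}; now {q0, q3, q4, q5, q6, q8}.
Read '1': q0→{q5}, q3→{q3, q5}, q4→{q2, q5, q7}, q5→{q4}, q6→{q1, q5, q8}, q8→∅; union {q1, q2, q3, q4, q5, q7, q8}; ε-closure = {q1, q2, q3, q4, q5, q6, q7, q8}.
Read '0': q1→{q6, q8}, q2→{q0, q1, q4}, q3→{q5, q8}, q4→{q2, q4, q7}, q5→∅, q6→{q0, q7}, q7→{q6, q7}, q8→{q1}; now {q0, q1, q2, q4, q5, q6, q7, q8}.
Read '2': q0→{q4, q5, q8}, q1→{q0}, q2→{q0}, q4→{q3, q5}, q5→{q0, q4, q8}, q6→{q6}, q7→∅, q8→{q0, q6}; now {q0, q3, q4, q5, q6, q8}.
Read '0': q0→{q3}, q3→{q5, q8}, q4→{q2, q4, q7}, q5→∅, q6→{q0, q7}, q8→{q1}; union {q0, q1, q2, q3, q4, q5, q7, q8}; ε-closure = {q0, q1, q2, q3, q4, q5, q6, q7, q8}.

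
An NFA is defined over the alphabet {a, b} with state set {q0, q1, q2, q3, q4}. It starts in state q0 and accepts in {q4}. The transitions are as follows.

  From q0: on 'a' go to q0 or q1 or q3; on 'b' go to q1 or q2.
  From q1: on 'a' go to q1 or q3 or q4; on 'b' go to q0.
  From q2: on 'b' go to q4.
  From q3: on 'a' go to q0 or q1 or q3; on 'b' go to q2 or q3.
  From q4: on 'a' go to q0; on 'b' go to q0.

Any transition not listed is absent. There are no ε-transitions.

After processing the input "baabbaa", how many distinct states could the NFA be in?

4

Start in {q0}.
Read 'b': {q0} → {q1, q2}.
Read 'a': {q1, q2} → {q1, q3, q4}.
Read 'a': {q1, q3, q4} → {q0, q1, q3, q4}.
Read 'b': {q0, q1, q3, q4} → {q0, q1, q2, q3}.
Read 'b': {q0, q1, q2, q3} → {q0, q1, q2, q3, q4}.
Read 'a': {q0, q1, q2, q3, q4} → {q0, q1, q3, q4}.
Read 'a': {q0, q1, q3, q4} → {q0, q1, q3, q4}.
That set has 4 states.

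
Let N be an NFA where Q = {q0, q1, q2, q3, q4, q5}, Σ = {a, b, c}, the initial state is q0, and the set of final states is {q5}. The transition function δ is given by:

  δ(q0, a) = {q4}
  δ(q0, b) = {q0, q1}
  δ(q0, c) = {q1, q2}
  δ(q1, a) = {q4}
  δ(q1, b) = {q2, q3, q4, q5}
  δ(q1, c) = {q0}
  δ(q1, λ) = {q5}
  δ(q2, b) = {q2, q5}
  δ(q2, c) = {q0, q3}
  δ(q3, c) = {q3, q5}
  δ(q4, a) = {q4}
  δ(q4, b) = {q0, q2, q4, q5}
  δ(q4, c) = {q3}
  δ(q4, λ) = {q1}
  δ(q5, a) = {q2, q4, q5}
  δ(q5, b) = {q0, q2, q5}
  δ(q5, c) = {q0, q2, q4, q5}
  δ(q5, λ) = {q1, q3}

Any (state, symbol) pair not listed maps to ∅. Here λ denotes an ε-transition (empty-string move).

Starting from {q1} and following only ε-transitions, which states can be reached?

{q1, q3, q5}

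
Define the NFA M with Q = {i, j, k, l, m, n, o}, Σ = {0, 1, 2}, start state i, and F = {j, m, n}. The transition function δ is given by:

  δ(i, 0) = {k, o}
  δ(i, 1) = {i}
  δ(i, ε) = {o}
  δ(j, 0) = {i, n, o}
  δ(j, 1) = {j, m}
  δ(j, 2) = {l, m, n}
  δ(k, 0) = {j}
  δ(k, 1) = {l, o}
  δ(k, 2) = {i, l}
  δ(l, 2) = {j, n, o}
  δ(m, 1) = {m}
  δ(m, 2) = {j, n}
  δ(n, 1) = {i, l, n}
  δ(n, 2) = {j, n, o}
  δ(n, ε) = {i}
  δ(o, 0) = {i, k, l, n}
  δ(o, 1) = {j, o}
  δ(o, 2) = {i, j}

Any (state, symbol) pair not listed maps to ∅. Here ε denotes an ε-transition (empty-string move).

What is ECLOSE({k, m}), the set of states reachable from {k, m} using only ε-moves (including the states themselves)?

{k, m}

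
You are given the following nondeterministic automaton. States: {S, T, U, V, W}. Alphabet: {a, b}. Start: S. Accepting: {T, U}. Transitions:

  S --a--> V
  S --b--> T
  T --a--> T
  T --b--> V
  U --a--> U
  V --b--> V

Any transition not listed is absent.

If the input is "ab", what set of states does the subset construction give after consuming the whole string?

Start in {S}.
Read 'a': S→{V}; now {V}.
Read 'b': V→{V}; now {V}.

{V}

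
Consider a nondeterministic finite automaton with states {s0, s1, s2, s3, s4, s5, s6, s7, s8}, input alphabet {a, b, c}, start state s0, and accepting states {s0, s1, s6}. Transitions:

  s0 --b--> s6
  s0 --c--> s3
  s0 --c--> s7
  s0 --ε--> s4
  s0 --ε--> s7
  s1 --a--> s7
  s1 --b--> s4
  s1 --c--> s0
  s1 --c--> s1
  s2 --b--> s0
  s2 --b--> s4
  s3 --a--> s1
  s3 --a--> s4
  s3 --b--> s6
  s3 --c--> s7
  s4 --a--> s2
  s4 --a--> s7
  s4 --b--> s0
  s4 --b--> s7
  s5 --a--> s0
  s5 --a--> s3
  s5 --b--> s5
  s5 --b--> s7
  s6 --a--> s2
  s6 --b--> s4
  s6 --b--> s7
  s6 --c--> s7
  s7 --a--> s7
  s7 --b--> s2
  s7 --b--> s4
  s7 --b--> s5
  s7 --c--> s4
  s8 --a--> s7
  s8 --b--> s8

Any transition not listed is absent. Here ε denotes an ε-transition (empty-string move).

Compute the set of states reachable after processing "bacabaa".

{s1, s2, s4, s7}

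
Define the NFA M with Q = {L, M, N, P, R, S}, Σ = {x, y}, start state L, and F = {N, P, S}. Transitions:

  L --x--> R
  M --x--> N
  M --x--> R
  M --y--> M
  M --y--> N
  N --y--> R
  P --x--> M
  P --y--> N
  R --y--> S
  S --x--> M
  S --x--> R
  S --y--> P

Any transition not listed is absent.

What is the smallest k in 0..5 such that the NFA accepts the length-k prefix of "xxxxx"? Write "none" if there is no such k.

none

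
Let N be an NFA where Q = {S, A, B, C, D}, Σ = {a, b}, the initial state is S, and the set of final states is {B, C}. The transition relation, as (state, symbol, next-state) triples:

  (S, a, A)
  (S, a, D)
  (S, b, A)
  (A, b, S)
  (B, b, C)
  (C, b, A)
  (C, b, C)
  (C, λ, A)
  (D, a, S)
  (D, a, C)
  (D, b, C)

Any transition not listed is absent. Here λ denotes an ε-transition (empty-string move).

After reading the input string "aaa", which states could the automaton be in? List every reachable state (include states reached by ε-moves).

Start in {S}.
Read 'a': S→{A, D}; now {A, D}.
Read 'a': A→∅, D→{S, C}; union {S, C}; ε-closure = {S, A, C}.
Read 'a': S→{A, D}, A→∅, C→∅; now {A, D}.

{A, D}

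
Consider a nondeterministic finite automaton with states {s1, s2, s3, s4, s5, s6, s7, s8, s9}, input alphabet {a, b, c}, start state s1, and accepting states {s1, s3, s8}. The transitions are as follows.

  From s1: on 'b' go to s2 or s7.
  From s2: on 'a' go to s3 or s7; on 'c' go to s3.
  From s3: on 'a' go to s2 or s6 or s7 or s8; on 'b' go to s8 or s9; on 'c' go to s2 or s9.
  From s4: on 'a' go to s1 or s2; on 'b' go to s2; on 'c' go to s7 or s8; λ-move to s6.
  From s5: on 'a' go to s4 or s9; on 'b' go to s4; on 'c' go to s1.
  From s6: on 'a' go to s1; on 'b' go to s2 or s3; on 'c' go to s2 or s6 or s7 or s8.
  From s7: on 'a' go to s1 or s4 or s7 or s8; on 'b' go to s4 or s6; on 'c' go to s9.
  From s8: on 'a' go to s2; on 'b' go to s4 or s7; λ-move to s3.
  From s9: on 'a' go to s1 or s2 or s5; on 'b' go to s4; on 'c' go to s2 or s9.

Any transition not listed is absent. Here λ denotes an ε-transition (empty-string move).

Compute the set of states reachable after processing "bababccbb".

Start in {s1}.
Read 'b': s1→{s2, s7}; now {s2, s7}.
Read 'a': s2→{s3, s7}, s7→{s1, s4, s7, s8}; union {s1, s3, s4, s7, s8}; ε-closure = {s1, s3, s4, s6, s7, s8}.
Read 'b': s1→{s2, s7}, s3→{s8, s9}, s4→{s2}, s6→{s2, s3}, s7→{s4, s6}, s8→{s4, s7}; now {s2, s3, s4, s6, s7, s8, s9}.
Read 'a': s2→{s3, s7}, s3→{s2, s6, s7, s8}, s4→{s1, s2}, s6→{s1}, s7→{s1, s4, s7, s8}, s8→{s2}, s9→{s1, s2, s5}; now {s1, s2, s3, s4, s5, s6, s7, s8}.
Read 'b': s1→{s2, s7}, s2→∅, s3→{s8, s9}, s4→{s2}, s5→{s4}, s6→{s2, s3}, s7→{s4, s6}, s8→{s4, s7}; now {s2, s3, s4, s6, s7, s8, s9}.
Read 'c': s2→{s3}, s3→{s2, s9}, s4→{s7, s8}, s6→{s2, s6, s7, s8}, s7→{s9}, s8→∅, s9→{s2, s9}; now {s2, s3, s6, s7, s8, s9}.
Read 'c': s2→{s3}, s3→{s2, s9}, s6→{s2, s6, s7, s8}, s7→{s9}, s8→∅, s9→{s2, s9}; now {s2, s3, s6, s7, s8, s9}.
Read 'b': s2→∅, s3→{s8, s9}, s6→{s2, s3}, s7→{s4, s6}, s8→{s4, s7}, s9→{s4}; now {s2, s3, s4, s6, s7, s8, s9}.
Read 'b': s2→∅, s3→{s8, s9}, s4→{s2}, s6→{s2, s3}, s7→{s4, s6}, s8→{s4, s7}, s9→{s4}; now {s2, s3, s4, s6, s7, s8, s9}.

{s2, s3, s4, s6, s7, s8, s9}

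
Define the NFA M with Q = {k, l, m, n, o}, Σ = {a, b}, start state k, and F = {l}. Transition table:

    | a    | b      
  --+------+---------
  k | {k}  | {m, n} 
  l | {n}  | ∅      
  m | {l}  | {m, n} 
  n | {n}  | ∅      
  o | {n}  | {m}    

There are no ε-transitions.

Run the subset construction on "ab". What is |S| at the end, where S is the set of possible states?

Start in {k}.
Read 'a': k→{k}; now {k}.
Read 'b': k→{m, n}; now {m, n}.
That set has 2 states.

2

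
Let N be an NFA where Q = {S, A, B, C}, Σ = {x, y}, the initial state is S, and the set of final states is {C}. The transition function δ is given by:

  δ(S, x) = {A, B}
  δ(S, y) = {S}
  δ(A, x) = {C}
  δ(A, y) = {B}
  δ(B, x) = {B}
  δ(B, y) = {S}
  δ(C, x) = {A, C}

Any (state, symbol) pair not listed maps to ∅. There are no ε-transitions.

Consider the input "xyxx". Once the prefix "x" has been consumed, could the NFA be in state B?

Yes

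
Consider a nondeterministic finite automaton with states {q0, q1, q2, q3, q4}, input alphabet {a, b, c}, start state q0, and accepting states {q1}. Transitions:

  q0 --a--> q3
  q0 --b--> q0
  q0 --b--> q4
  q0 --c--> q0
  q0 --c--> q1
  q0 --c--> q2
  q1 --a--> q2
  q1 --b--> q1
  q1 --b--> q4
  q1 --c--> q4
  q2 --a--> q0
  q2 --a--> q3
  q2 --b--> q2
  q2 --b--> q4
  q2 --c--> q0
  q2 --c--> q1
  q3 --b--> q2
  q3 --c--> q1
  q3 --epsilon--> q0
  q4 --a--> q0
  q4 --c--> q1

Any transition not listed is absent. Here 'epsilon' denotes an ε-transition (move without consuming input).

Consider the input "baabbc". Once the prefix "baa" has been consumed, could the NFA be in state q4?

Start in {q0}.
Read 'b': q0→{q0, q4}; now {q0, q4}.
Read 'a': q0→{q3}, q4→{q0}; now {q0, q3}.
Read 'a': q0→{q3}, q3→∅; union {q3}; ε-closure = {q0, q3}.
State q4 is not in {q0, q3}.

No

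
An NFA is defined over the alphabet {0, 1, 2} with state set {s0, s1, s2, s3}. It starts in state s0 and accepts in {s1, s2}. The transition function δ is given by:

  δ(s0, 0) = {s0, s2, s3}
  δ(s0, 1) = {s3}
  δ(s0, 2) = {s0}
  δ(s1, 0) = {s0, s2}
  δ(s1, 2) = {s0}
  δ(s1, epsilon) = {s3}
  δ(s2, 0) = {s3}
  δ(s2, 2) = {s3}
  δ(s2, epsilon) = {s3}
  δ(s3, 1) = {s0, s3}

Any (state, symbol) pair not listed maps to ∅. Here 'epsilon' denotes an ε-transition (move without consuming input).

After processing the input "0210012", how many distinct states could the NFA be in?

Start in {s0}.
Read '0': s0→{s0, s2, s3}; now {s0, s2, s3}.
Read '2': s0→{s0}, s2→{s3}, s3→∅; now {s0, s3}.
Read '1': s0→{s3}, s3→{s0, s3}; now {s0, s3}.
Read '0': s0→{s0, s2, s3}, s3→∅; now {s0, s2, s3}.
Read '0': s0→{s0, s2, s3}, s2→{s3}, s3→∅; now {s0, s2, s3}.
Read '1': s0→{s3}, s2→∅, s3→{s0, s3}; now {s0, s3}.
Read '2': s0→{s0}, s3→∅; now {s0}.
That set has 1 state.

1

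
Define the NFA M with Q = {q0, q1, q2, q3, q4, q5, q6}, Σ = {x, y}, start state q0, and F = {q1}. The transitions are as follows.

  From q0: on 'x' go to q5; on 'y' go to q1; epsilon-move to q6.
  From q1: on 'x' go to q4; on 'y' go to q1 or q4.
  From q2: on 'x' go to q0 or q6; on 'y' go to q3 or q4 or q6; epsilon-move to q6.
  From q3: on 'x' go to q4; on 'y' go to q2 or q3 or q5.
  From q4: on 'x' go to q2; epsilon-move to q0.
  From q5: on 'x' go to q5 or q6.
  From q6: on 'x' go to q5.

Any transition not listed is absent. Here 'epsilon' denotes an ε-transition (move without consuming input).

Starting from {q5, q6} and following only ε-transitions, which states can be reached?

{q5, q6}

Begin with {q5, q6}.
No ε-moves leave this set, so the closure equals the set itself.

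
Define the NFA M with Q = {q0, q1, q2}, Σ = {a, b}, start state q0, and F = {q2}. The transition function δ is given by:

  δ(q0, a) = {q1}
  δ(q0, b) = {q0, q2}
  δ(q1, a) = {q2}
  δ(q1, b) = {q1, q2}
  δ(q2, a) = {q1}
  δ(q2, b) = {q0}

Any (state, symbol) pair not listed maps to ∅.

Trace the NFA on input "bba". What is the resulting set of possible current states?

Start in {q0}.
Read 'b': {q0} → {q0, q2}.
Read 'b': {q0, q2} → {q0, q2}.
Read 'a': {q0, q2} → {q1}.

{q1}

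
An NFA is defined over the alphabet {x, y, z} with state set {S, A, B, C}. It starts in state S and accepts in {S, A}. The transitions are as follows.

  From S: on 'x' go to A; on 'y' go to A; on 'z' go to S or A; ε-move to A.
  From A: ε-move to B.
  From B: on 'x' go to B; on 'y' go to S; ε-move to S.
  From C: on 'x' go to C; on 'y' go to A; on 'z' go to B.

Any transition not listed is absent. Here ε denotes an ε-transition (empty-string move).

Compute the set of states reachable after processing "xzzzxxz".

Start: ε-closure({S}) = {S, A, B}.
Read 'x': S→{A}, A→∅, B→{B}; union {A, B}; ε-closure = {S, A, B}.
Read 'z': S→{S, A}, A→∅, B→∅; union {S, A}; ε-closure = {S, A, B}.
Read 'z': S→{S, A}, A→∅, B→∅; union {S, A}; ε-closure = {S, A, B}.
Read 'z': S→{S, A}, A→∅, B→∅; union {S, A}; ε-closure = {S, A, B}.
Read 'x': S→{A}, A→∅, B→{B}; union {A, B}; ε-closure = {S, A, B}.
Read 'x': S→{A}, A→∅, B→{B}; union {A, B}; ε-closure = {S, A, B}.
Read 'z': S→{S, A}, A→∅, B→∅; union {S, A}; ε-closure = {S, A, B}.

{S, A, B}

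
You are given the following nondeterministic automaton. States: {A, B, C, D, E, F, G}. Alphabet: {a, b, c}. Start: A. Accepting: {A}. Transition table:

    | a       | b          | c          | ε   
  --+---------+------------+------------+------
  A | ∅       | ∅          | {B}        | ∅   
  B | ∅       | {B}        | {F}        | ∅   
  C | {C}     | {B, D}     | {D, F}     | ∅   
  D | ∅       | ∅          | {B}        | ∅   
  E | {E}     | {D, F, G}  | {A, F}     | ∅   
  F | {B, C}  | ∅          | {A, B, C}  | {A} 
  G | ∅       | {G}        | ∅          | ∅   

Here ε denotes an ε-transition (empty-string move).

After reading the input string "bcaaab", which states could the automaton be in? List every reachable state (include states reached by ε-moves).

Start in {A}.
Read 'b': {A} → ∅.
The set is empty and remains empty for the remaining 5 symbols.

∅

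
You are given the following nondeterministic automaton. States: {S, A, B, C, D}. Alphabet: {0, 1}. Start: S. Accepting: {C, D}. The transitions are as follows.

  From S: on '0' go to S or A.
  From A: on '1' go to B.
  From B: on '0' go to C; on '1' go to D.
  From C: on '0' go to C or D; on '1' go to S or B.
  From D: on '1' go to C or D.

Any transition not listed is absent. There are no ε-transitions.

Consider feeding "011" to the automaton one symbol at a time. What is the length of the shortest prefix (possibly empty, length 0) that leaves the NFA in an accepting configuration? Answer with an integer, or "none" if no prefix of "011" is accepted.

3

Start in {S}.
Read '0': {S} → {S, A}.
Read '1': {S, A} → {B}.
Read '1': {B} → {D}.
None of the earlier sets intersect F, but {D} does.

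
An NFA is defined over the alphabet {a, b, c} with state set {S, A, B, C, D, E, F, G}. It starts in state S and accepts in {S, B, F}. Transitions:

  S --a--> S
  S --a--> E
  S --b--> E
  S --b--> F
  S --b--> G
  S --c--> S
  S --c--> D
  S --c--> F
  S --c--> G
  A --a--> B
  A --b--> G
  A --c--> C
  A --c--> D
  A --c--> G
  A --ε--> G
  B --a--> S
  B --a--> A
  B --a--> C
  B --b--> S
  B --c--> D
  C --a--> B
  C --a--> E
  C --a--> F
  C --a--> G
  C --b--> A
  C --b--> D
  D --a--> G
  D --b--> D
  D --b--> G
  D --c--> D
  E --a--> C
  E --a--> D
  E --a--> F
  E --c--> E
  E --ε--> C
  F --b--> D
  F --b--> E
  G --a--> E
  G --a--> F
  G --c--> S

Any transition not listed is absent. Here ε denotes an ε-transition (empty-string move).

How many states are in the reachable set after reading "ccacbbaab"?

Start in {S}.
Read 'c': S→{S, D, F, G}; now {S, D, F, G}.
Read 'c': S→{S, D, F, G}, D→{D}, F→∅, G→{S}; now {S, D, F, G}.
Read 'a': S→{S, E}, D→{G}, F→∅, G→{E, F}; union {S, E, F, G}; ε-closure = {S, C, E, F, G}.
Read 'c': S→{S, D, F, G}, C→∅, E→{E}, F→∅, G→{S}; union {S, D, E, F, G}; ε-closure = {S, C, D, E, F, G}.
Read 'b': S→{E, F, G}, C→{A, D}, D→{D, G}, E→∅, F→{D, E}, G→∅; union {A, D, E, F, G}; ε-closure = {A, C, D, E, F, G}.
Read 'b': A→{G}, C→{A, D}, D→{D, G}, E→∅, F→{D, E}, G→∅; union {A, D, E, G}; ε-closure = {A, C, D, E, G}.
Read 'a': A→{B}, C→{B, E, F, G}, D→{G}, E→{C, D, F}, G→{E, F}; now {B, C, D, E, F, G}.
Read 'a': B→{S, A, C}, C→{B, E, F, G}, D→{G}, E→{C, D, F}, F→∅, G→{E, F}; now {S, A, B, C, D, E, F, G}.
Read 'b': S→{E, F, G}, A→{G}, B→{S}, C→{A, D}, D→{D, G}, E→∅, F→{D, E}, G→∅; union {S, A, D, E, F, G}; ε-closure = {S, A, C, D, E, F, G}.
That set has 7 states.

7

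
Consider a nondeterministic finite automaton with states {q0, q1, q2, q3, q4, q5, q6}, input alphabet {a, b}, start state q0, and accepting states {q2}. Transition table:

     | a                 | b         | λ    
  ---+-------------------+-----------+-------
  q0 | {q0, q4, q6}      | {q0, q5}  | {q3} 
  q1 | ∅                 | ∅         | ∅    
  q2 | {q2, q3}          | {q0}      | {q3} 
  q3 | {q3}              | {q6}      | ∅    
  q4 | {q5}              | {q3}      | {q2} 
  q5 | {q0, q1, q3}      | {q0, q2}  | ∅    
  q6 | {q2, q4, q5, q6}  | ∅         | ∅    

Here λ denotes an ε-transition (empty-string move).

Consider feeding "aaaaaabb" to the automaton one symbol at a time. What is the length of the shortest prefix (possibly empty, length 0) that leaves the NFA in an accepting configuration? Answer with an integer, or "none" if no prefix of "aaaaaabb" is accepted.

1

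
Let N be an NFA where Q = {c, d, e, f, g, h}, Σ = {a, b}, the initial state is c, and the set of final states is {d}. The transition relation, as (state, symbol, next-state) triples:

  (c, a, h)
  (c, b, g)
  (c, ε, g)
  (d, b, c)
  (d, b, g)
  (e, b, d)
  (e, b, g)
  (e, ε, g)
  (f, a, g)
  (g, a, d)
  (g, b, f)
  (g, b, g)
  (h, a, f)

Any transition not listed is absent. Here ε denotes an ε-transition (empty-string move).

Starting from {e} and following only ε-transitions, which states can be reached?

Begin with {e}.
ε-move e → g; add g.

{e, g}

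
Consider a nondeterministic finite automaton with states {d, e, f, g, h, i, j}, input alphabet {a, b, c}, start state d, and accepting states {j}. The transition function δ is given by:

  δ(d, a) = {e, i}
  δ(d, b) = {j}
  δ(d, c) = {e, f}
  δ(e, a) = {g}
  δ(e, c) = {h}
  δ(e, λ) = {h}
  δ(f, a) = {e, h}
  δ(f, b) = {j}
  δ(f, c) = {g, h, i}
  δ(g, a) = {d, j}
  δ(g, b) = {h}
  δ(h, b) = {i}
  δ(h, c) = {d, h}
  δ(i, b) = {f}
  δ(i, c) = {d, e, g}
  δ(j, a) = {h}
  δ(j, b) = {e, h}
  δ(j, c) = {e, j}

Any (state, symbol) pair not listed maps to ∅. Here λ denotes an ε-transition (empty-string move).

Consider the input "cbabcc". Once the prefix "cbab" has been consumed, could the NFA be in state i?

Yes

Start in {d}.
Read 'c': d→{e, f}; union {e, f}; ε-closure = {e, f, h}.
Read 'b': e→∅, f→{j}, h→{i}; now {i, j}.
Read 'a': i→∅, j→{h}; now {h}.
Read 'b': h→{i}; now {i}.
State i is in {i}.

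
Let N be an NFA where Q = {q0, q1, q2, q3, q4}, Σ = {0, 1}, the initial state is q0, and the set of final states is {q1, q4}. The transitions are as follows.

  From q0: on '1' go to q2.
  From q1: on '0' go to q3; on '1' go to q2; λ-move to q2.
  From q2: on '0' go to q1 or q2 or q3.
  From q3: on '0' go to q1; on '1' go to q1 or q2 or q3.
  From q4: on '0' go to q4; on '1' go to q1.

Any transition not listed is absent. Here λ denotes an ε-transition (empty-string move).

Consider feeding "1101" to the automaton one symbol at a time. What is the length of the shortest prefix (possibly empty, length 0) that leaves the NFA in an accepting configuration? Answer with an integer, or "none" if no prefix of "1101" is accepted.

Start in {q0}.
Read '1': {q0} → {q2}.
Read '1': {q2} → ∅.
The set is empty and remains empty for the remaining 2 symbols.
No reachable set along the way intersects F.

none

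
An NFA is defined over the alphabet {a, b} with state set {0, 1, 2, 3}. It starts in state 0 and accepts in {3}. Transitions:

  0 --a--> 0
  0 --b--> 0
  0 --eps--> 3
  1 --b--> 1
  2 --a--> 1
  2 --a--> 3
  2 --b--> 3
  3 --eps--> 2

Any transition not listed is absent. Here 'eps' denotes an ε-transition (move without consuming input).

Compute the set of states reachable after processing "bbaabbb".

Start: ε-closure({0}) = {0, 2, 3}.
Read 'b': 0→{0}, 2→{3}, 3→∅; union {0, 3}; ε-closure = {0, 2, 3}.
Read 'b': 0→{0}, 2→{3}, 3→∅; union {0, 3}; ε-closure = {0, 2, 3}.
Read 'a': 0→{0}, 2→{1, 3}, 3→∅; union {0, 1, 3}; ε-closure = {0, 1, 2, 3}.
Read 'a': 0→{0}, 1→∅, 2→{1, 3}, 3→∅; union {0, 1, 3}; ε-closure = {0, 1, 2, 3}.
Read 'b': 0→{0}, 1→{1}, 2→{3}, 3→∅; union {0, 1, 3}; ε-closure = {0, 1, 2, 3}.
Read 'b': 0→{0}, 1→{1}, 2→{3}, 3→∅; union {0, 1, 3}; ε-closure = {0, 1, 2, 3}.
Read 'b': 0→{0}, 1→{1}, 2→{3}, 3→∅; union {0, 1, 3}; ε-closure = {0, 1, 2, 3}.

{0, 1, 2, 3}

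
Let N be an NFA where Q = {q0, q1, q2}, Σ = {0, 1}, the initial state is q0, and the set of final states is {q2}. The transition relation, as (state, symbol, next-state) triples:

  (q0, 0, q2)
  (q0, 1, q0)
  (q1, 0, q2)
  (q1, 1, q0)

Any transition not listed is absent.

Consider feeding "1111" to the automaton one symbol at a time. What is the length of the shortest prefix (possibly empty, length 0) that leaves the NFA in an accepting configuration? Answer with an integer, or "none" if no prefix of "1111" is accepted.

Start in {q0}.
Read '1': q0→{q0}; now {q0}.
Read '1': q0→{q0}; now {q0}.
Read '1': q0→{q0}; now {q0}.
Read '1': q0→{q0}; now {q0}.
No reachable set along the way intersects F.

none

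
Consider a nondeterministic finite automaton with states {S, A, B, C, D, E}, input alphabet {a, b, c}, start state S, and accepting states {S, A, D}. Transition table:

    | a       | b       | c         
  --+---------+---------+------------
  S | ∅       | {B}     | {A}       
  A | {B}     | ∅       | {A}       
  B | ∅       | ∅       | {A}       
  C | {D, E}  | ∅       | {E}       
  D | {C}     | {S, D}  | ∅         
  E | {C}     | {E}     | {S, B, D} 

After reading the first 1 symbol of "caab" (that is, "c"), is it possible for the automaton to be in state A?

Yes

Start in {S}.
Read 'c': {S} → {A}.
State A is in {A}.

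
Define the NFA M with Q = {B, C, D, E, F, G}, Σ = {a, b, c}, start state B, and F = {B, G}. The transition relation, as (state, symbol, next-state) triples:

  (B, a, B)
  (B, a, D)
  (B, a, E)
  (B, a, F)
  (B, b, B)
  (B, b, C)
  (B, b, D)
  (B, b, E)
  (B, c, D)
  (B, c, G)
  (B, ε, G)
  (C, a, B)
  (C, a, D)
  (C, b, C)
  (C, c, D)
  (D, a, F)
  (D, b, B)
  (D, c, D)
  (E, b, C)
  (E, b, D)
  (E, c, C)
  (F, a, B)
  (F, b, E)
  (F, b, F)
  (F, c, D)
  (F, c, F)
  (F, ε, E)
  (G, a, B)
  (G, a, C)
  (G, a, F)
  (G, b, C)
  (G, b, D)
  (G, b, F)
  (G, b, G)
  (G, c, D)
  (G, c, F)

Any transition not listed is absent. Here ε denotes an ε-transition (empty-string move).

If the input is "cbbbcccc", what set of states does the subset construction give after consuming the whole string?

{C, D, E, F}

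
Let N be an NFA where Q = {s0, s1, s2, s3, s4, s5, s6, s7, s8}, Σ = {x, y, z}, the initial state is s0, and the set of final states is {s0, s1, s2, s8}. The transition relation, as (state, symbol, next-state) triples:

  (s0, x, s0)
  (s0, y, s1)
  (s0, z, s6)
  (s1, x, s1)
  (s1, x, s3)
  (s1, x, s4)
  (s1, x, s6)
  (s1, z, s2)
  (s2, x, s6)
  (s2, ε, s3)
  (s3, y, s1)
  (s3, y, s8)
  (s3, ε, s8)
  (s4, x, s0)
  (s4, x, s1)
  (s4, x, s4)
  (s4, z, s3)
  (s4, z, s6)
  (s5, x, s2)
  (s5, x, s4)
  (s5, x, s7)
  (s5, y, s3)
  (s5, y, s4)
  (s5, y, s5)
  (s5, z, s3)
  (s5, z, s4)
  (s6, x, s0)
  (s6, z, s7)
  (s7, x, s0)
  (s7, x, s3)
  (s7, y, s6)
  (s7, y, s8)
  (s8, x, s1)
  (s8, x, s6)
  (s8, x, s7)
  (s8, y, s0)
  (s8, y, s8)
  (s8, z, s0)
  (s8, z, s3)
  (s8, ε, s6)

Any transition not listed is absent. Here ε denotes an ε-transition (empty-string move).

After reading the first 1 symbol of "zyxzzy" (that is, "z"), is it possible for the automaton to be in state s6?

Yes

Start in {s0}.
Read 'z': s0→{s6}; now {s6}.
State s6 is in {s6}.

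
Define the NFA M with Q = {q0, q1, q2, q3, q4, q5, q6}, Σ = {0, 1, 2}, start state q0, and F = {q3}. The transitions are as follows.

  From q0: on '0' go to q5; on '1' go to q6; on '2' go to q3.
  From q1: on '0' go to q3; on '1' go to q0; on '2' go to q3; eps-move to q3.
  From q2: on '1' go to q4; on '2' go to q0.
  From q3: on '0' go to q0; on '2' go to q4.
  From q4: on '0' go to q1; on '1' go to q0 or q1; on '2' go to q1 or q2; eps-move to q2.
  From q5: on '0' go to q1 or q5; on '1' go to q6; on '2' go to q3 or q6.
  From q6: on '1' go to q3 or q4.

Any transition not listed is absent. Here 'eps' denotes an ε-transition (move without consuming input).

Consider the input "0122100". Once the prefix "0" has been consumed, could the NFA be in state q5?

Yes

Start in {q0}.
Read '0': {q0} → {q5}.
State q5 is in {q5}.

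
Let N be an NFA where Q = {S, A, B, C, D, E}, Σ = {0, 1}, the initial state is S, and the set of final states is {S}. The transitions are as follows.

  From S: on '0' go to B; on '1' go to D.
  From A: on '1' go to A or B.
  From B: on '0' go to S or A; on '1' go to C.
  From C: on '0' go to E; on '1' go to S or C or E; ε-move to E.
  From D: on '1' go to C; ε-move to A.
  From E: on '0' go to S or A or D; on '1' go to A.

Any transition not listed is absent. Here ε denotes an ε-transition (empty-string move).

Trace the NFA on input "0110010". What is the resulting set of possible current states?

{S, A, D, E}

Start in {S}.
Read '0': {S} → {B}.
Read '1': {B} → {C, E}.
Read '1': {C, E} → {S, A, C, E}.
Read '0': {S, A, C, E} → {S, A, B, D, E}.
Read '0': {S, A, B, D, E} → {S, A, B, D}.
Read '1': {S, A, B, D} → {A, B, C, D, E}.
Read '0': {A, B, C, D, E} → {S, A, D, E}.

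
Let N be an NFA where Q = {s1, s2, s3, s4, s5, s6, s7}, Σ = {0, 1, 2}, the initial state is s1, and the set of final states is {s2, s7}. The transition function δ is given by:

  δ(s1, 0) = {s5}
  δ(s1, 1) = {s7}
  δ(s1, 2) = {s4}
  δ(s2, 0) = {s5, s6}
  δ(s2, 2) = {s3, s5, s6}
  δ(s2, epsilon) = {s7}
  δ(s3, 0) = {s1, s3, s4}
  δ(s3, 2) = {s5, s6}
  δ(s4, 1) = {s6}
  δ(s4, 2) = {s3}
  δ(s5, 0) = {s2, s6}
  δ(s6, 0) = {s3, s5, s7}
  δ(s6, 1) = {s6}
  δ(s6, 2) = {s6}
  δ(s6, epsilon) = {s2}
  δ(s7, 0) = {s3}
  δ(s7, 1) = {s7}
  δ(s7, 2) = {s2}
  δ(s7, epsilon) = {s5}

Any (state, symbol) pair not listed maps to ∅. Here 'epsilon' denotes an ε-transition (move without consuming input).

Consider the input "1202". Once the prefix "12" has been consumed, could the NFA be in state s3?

No

Start in {s1}.
Read '1': s1→{s7}; union {s7}; ε-closure = {s5, s7}.
Read '2': s5→∅, s7→{s2}; union {s2}; ε-closure = {s2, s5, s7}.
State s3 is not in {s2, s5, s7}.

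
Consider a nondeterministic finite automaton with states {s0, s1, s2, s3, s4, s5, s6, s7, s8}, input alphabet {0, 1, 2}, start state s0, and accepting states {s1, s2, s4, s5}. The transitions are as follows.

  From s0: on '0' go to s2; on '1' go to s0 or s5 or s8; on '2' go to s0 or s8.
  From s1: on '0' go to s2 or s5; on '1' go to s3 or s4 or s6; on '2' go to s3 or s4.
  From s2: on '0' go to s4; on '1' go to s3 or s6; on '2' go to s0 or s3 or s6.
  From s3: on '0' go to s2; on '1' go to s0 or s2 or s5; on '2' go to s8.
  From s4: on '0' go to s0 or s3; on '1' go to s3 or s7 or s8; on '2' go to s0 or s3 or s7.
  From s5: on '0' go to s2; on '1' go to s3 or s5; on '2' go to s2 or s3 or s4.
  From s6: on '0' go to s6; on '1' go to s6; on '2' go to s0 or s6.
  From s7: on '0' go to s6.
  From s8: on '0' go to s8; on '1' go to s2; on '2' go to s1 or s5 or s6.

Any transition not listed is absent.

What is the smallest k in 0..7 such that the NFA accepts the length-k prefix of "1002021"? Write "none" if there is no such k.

Start in {s0}.
Read '1': {s0} → {s0, s5, s8}.
None of the earlier sets intersect F, but {s0, s5, s8} does.

1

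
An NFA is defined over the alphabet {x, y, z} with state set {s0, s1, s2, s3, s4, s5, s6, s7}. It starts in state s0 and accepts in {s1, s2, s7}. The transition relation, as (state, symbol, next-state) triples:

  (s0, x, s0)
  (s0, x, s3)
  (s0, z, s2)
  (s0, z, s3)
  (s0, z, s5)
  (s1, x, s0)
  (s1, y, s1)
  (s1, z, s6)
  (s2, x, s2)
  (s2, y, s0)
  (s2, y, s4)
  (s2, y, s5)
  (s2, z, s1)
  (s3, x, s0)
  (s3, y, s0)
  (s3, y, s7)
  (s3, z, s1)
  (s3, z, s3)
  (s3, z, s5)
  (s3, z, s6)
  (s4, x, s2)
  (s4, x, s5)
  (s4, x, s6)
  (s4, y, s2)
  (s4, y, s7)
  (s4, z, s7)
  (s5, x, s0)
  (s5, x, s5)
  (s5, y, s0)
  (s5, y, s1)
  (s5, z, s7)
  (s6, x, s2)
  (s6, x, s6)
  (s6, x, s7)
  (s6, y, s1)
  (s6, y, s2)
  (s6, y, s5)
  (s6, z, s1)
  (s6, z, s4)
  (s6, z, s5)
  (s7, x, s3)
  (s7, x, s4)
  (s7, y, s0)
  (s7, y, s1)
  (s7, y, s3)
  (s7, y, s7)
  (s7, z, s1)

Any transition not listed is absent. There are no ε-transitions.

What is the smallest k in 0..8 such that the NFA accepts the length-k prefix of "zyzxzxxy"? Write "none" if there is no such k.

Start in {s0}.
Read 'z': s0→{s2, s3, s5}; now {s2, s3, s5}.
None of the earlier sets intersect F, but {s2, s3, s5} does.

1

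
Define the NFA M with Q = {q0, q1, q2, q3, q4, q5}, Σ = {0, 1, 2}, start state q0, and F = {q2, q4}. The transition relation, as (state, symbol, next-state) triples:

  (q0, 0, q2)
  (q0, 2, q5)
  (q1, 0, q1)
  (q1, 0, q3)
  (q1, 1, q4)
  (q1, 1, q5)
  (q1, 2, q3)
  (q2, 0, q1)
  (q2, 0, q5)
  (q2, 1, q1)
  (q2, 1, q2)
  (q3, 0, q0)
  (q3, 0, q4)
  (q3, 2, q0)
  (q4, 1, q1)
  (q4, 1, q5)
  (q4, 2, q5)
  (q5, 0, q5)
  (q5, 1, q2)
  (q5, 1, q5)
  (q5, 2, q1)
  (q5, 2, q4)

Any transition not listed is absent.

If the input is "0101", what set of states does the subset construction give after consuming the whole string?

{q2, q4, q5}

Start in {q0}.
Read '0': {q0} → {q2}.
Read '1': {q2} → {q1, q2}.
Read '0': {q1, q2} → {q1, q3, q5}.
Read '1': {q1, q3, q5} → {q2, q4, q5}.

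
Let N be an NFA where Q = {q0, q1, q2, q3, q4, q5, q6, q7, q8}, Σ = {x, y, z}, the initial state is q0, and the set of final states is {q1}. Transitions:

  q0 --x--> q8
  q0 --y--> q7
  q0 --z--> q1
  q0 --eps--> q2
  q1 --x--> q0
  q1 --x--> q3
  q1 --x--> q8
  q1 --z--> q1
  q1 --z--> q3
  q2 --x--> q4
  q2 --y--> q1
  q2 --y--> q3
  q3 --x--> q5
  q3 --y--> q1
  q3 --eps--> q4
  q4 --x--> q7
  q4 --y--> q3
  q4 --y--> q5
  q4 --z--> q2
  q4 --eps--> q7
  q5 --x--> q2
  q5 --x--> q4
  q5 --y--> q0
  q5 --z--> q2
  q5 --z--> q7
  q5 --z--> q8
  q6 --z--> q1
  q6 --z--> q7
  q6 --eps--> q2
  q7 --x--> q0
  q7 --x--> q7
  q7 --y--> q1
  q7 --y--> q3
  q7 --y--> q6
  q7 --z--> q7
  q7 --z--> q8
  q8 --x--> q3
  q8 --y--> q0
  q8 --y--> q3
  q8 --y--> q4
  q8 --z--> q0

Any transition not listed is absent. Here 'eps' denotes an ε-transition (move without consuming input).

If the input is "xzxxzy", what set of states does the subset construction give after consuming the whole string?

{q0, q1, q2, q3, q4, q6, q7}

Start: ε-closure({q0}) = {q0, q2}.
Read 'x': q0→{q8}, q2→{q4}; union {q4, q8}; ε-closure = {q4, q7, q8}.
Read 'z': q4→{q2}, q7→{q7, q8}, q8→{q0}; now {q0, q2, q7, q8}.
Read 'x': q0→{q8}, q2→{q4}, q7→{q0, q7}, q8→{q3}; union {q0, q3, q4, q7, q8}; ε-closure = {q0, q2, q3, q4, q7, q8}.
Read 'x': q0→{q8}, q2→{q4}, q3→{q5}, q4→{q7}, q7→{q0, q7}, q8→{q3}; union {q0, q3, q4, q5, q7, q8}; ε-closure = {q0, q2, q3, q4, q5, q7, q8}.
Read 'z': q0→{q1}, q2→∅, q3→∅, q4→{q2}, q5→{q2, q7, q8}, q7→{q7, q8}, q8→{q0}; now {q0, q1, q2, q7, q8}.
Read 'y': q0→{q7}, q1→∅, q2→{q1, q3}, q7→{q1, q3, q6}, q8→{q0, q3, q4}; union {q0, q1, q3, q4, q6, q7}; ε-closure = {q0, q1, q2, q3, q4, q6, q7}.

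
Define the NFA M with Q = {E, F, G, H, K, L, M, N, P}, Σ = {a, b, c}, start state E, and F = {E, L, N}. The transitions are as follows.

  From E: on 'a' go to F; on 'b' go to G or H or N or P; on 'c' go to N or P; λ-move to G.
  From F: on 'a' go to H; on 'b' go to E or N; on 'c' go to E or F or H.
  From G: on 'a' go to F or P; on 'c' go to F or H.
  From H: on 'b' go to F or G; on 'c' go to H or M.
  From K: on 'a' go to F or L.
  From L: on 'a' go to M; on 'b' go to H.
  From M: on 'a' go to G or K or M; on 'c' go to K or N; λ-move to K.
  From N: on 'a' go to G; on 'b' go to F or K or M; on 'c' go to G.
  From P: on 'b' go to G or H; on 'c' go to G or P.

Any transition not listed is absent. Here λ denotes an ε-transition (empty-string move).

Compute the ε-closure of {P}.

Begin with {P}.
No ε-moves leave this set, so the closure equals the set itself.

{P}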